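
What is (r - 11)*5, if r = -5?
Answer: -80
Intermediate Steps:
(r - 11)*5 = (-5 - 11)*5 = -16*5 = -80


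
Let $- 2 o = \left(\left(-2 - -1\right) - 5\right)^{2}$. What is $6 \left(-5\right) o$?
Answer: $540$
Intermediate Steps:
$o = -18$ ($o = - \frac{\left(\left(-2 - -1\right) - 5\right)^{2}}{2} = - \frac{\left(\left(-2 + 1\right) - 5\right)^{2}}{2} = - \frac{\left(-1 - 5\right)^{2}}{2} = - \frac{\left(-6\right)^{2}}{2} = \left(- \frac{1}{2}\right) 36 = -18$)
$6 \left(-5\right) o = 6 \left(-5\right) \left(-18\right) = \left(-30\right) \left(-18\right) = 540$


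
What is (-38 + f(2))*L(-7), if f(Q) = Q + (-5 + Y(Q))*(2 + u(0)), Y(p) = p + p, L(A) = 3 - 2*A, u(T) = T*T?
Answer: -646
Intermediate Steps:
u(T) = T²
Y(p) = 2*p
f(Q) = -10 + 5*Q (f(Q) = Q + (-5 + 2*Q)*(2 + 0²) = Q + (-5 + 2*Q)*(2 + 0) = Q + (-5 + 2*Q)*2 = Q + (-10 + 4*Q) = -10 + 5*Q)
(-38 + f(2))*L(-7) = (-38 + (-10 + 5*2))*(3 - 2*(-7)) = (-38 + (-10 + 10))*(3 + 14) = (-38 + 0)*17 = -38*17 = -646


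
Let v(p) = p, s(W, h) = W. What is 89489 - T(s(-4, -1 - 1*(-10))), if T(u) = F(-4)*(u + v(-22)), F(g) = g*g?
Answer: 89905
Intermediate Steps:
F(g) = g**2
T(u) = -352 + 16*u (T(u) = (-4)**2*(u - 22) = 16*(-22 + u) = -352 + 16*u)
89489 - T(s(-4, -1 - 1*(-10))) = 89489 - (-352 + 16*(-4)) = 89489 - (-352 - 64) = 89489 - 1*(-416) = 89489 + 416 = 89905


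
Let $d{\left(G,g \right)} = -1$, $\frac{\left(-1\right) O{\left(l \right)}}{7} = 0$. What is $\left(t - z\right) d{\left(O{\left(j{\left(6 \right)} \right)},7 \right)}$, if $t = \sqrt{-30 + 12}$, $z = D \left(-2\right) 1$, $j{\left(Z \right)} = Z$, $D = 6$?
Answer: $-12 - 3 i \sqrt{2} \approx -12.0 - 4.2426 i$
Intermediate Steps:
$O{\left(l \right)} = 0$ ($O{\left(l \right)} = \left(-7\right) 0 = 0$)
$z = -12$ ($z = 6 \left(-2\right) 1 = \left(-12\right) 1 = -12$)
$t = 3 i \sqrt{2}$ ($t = \sqrt{-18} = 3 i \sqrt{2} \approx 4.2426 i$)
$\left(t - z\right) d{\left(O{\left(j{\left(6 \right)} \right)},7 \right)} = \left(3 i \sqrt{2} - -12\right) \left(-1\right) = \left(3 i \sqrt{2} + 12\right) \left(-1\right) = \left(12 + 3 i \sqrt{2}\right) \left(-1\right) = -12 - 3 i \sqrt{2}$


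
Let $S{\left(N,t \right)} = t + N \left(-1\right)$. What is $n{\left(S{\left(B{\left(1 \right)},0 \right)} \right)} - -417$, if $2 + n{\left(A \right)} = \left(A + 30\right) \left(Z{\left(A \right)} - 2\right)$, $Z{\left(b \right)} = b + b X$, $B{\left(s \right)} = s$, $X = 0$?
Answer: $328$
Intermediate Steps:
$Z{\left(b \right)} = b$ ($Z{\left(b \right)} = b + b 0 = b + 0 = b$)
$S{\left(N,t \right)} = t - N$
$n{\left(A \right)} = -2 + \left(-2 + A\right) \left(30 + A\right)$ ($n{\left(A \right)} = -2 + \left(A + 30\right) \left(A - 2\right) = -2 + \left(30 + A\right) \left(-2 + A\right) = -2 + \left(-2 + A\right) \left(30 + A\right)$)
$n{\left(S{\left(B{\left(1 \right)},0 \right)} \right)} - -417 = \left(-62 + \left(0 - 1\right)^{2} + 28 \left(0 - 1\right)\right) - -417 = \left(-62 + \left(0 - 1\right)^{2} + 28 \left(0 - 1\right)\right) + 417 = \left(-62 + \left(-1\right)^{2} + 28 \left(-1\right)\right) + 417 = \left(-62 + 1 - 28\right) + 417 = -89 + 417 = 328$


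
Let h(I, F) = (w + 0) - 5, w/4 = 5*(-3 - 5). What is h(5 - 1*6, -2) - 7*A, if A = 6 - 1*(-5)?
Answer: -242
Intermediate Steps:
w = -160 (w = 4*(5*(-3 - 5)) = 4*(5*(-8)) = 4*(-40) = -160)
A = 11 (A = 6 + 5 = 11)
h(I, F) = -165 (h(I, F) = (-160 + 0) - 5 = -160 - 5 = -165)
h(5 - 1*6, -2) - 7*A = -165 - 7*11 = -165 - 77 = -242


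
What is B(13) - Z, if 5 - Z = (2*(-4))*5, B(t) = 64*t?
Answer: 787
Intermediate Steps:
Z = 45 (Z = 5 - 2*(-4)*5 = 5 - (-8)*5 = 5 - 1*(-40) = 5 + 40 = 45)
B(13) - Z = 64*13 - 1*45 = 832 - 45 = 787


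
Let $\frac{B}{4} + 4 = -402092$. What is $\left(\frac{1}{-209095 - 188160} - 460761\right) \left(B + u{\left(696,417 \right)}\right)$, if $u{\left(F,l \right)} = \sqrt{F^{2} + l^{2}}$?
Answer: $\frac{294397981788693504}{397255} - \frac{549118833168 \sqrt{73145}}{397255} \approx 7.4071 \cdot 10^{11}$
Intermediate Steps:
$B = -1608384$ ($B = -16 + 4 \left(-402092\right) = -16 - 1608368 = -1608384$)
$\left(\frac{1}{-209095 - 188160} - 460761\right) \left(B + u{\left(696,417 \right)}\right) = \left(\frac{1}{-209095 - 188160} - 460761\right) \left(-1608384 + \sqrt{696^{2} + 417^{2}}\right) = \left(\frac{1}{-397255} - 460761\right) \left(-1608384 + \sqrt{484416 + 173889}\right) = \left(- \frac{1}{397255} - 460761\right) \left(-1608384 + \sqrt{658305}\right) = - \frac{183039611056 \left(-1608384 + 3 \sqrt{73145}\right)}{397255} = \frac{294397981788693504}{397255} - \frac{549118833168 \sqrt{73145}}{397255}$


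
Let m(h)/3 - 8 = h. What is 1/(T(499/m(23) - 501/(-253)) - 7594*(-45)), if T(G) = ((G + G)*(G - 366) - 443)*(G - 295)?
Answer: 13025980064889/25854943383447156815 ≈ 5.0381e-7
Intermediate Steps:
m(h) = 24 + 3*h
T(G) = (-443 + 2*G*(-366 + G))*(-295 + G) (T(G) = ((2*G)*(-366 + G) - 443)*(-295 + G) = (2*G*(-366 + G) - 443)*(-295 + G) = (-443 + 2*G*(-366 + G))*(-295 + G))
1/(T(499/m(23) - 501/(-253)) - 7594*(-45)) = 1/((130685 - 1322*(499/(24 + 3*23) - 501/(-253))² + 2*(499/(24 + 3*23) - 501/(-253))³ + 215497*(499/(24 + 3*23) - 501/(-253))) - 7594*(-45)) = 1/((130685 - 1322*(499/(24 + 69) - 501*(-1/253))² + 2*(499/(24 + 69) - 501*(-1/253))³ + 215497*(499/(24 + 69) - 501*(-1/253))) + 341730) = 1/((130685 - 1322*(499/93 + 501/253)² + 2*(499/93 + 501/253)³ + 215497*(499/93 + 501/253)) + 341730) = 1/((130685 - 1322*(172840/23529)² + 2*(172840/23529)³ + 215497*(172840/23529)) + 341730) = 1/((130685 - 1322*29873665600/553613841 + 2*(5163364362304000/13025980064889) + 37246501480/23529) + 341730) = 1/((130685 - 39492985923200/553613841 + 10326728724608000/13025980064889 + 37246501480/23529) + 341730) = 1/(21403575215872638845/13025980064889 + 341730) = 1/(25854943383447156815/13025980064889) = 13025980064889/25854943383447156815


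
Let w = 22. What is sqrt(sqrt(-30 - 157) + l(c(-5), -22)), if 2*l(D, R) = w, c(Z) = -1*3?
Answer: sqrt(11 + I*sqrt(187)) ≈ 3.7782 + 1.8097*I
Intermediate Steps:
c(Z) = -3
l(D, R) = 11 (l(D, R) = (1/2)*22 = 11)
sqrt(sqrt(-30 - 157) + l(c(-5), -22)) = sqrt(sqrt(-30 - 157) + 11) = sqrt(sqrt(-187) + 11) = sqrt(I*sqrt(187) + 11) = sqrt(11 + I*sqrt(187))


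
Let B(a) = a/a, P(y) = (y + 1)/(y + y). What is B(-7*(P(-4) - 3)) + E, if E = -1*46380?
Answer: -46379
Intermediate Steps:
P(y) = (1 + y)/(2*y) (P(y) = (1 + y)/((2*y)) = (1 + y)*(1/(2*y)) = (1 + y)/(2*y))
B(a) = 1
E = -46380
B(-7*(P(-4) - 3)) + E = 1 - 46380 = -46379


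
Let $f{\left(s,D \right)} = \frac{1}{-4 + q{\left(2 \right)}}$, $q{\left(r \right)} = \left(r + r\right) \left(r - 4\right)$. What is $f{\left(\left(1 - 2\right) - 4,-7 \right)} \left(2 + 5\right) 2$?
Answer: $- \frac{7}{6} \approx -1.1667$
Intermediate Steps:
$q{\left(r \right)} = 2 r \left(-4 + r\right)$
$f{\left(s,D \right)} = - \frac{1}{12}$ ($f{\left(s,D \right)} = \frac{1}{-4 + 2 \cdot 2 \left(-4 + 2\right)} = \frac{1}{-4 + 2 \cdot 2 \left(-2\right)} = \frac{1}{-4 - 8} = \frac{1}{-12} = - \frac{1}{12}$)
$f{\left(\left(1 - 2\right) - 4,-7 \right)} \left(2 + 5\right) 2 = - \frac{\left(2 + 5\right) 2}{12} = - \frac{7 \cdot 2}{12} = \left(- \frac{1}{12}\right) 14 = - \frac{7}{6}$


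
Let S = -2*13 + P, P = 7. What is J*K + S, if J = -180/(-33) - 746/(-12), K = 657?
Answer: 976979/22 ≈ 44408.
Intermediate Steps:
J = 4463/66 (J = -180*(-1/33) - 746*(-1/12) = 60/11 + 373/6 = 4463/66 ≈ 67.621)
S = -19 (S = -2*13 + 7 = -26 + 7 = -19)
J*K + S = (4463/66)*657 - 19 = 977397/22 - 19 = 976979/22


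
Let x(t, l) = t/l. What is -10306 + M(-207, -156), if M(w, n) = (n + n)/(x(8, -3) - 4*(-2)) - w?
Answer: -20315/2 ≈ -10158.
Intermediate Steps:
M(w, n) = -w + 3*n/8 (M(w, n) = (n + n)/(8/(-3) - 4*(-2)) - w = (2*n)/(8*(-⅓) + 8) - w = (2*n)/(-8/3 + 8) - w = (2*n)/(16/3) - w = (2*n)*(3/16) - w = 3*n/8 - w = -w + 3*n/8)
-10306 + M(-207, -156) = -10306 + (-1*(-207) + (3/8)*(-156)) = -10306 + (207 - 117/2) = -10306 + 297/2 = -20315/2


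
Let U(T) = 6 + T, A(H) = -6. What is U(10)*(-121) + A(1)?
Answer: -1942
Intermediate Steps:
U(10)*(-121) + A(1) = (6 + 10)*(-121) - 6 = 16*(-121) - 6 = -1936 - 6 = -1942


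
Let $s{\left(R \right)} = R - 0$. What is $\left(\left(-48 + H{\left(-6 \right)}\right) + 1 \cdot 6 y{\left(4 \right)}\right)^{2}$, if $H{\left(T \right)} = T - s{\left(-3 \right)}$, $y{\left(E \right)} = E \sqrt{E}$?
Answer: $9$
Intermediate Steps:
$s{\left(R \right)} = R$ ($s{\left(R \right)} = R + 0 = R$)
$y{\left(E \right)} = E^{\frac{3}{2}}$
$H{\left(T \right)} = 3 + T$ ($H{\left(T \right)} = T - -3 = T + 3 = 3 + T$)
$\left(\left(-48 + H{\left(-6 \right)}\right) + 1 \cdot 6 y{\left(4 \right)}\right)^{2} = \left(\left(-48 + \left(3 - 6\right)\right) + 1 \cdot 6 \cdot 4^{\frac{3}{2}}\right)^{2} = \left(\left(-48 - 3\right) + 6 \cdot 8\right)^{2} = \left(-51 + 48\right)^{2} = \left(-3\right)^{2} = 9$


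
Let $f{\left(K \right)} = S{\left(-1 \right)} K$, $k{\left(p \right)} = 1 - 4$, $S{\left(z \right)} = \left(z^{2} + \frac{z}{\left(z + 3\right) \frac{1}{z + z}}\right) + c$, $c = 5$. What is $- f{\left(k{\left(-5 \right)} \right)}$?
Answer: $21$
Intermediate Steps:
$S{\left(z \right)} = 5 + z^{2} + \frac{2 z^{2}}{3 + z}$ ($S{\left(z \right)} = \left(z^{2} + \frac{z}{\left(z + 3\right) \frac{1}{z + z}}\right) + 5 = \left(z^{2} + \frac{z}{\left(3 + z\right) \frac{1}{2 z}}\right) + 5 = \left(z^{2} + \frac{z}{\frac{1}{2} \frac{1}{z} \left(3 + z\right)}\right) + 5 = \left(z^{2} + \frac{2 z}{3 + z} z\right) + 5 = \left(z^{2} + \frac{2 z^{2}}{3 + z}\right) + 5 = 5 + z^{2} + \frac{2 z^{2}}{3 + z}$)
$k{\left(p \right)} = -3$
$f{\left(K \right)} = 7 K$ ($f{\left(K \right)} = \frac{15 + \left(-1\right)^{3} + 5 \left(-1\right) + 5 \left(-1\right)^{2}}{3 - 1} K = \frac{15 - 1 - 5 + 5 \cdot 1}{2} K = \frac{15 - 1 - 5 + 5}{2} K = \frac{1}{2} \cdot 14 K = 7 K$)
$- f{\left(k{\left(-5 \right)} \right)} = - 7 \left(-3\right) = \left(-1\right) \left(-21\right) = 21$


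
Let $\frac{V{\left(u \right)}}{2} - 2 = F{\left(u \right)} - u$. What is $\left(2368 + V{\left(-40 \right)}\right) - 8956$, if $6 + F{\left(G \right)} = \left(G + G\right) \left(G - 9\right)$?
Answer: $1324$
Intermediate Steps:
$F{\left(G \right)} = -6 + 2 G \left(-9 + G\right)$ ($F{\left(G \right)} = -6 + \left(G + G\right) \left(G - 9\right) = -6 + 2 G \left(-9 + G\right)$)
$V{\left(u \right)} = -8 - 38 u + 4 u^{2}$ ($V{\left(u \right)} = 4 + 2 \left(\left(-6 - 18 u + 2 u^{2}\right) - u\right) = 4 + 2 \left(-6 - 19 u + 2 u^{2}\right) = 4 - \left(12 - 4 u^{2} + 38 u\right) = -8 - 38 u + 4 u^{2}$)
$\left(2368 + V{\left(-40 \right)}\right) - 8956 = \left(2368 - \left(-1512 - 6400\right)\right) - 8956 = \left(2368 + \left(-8 + 1520 + 4 \cdot 1600\right)\right) - 8956 = \left(2368 + \left(-8 + 1520 + 6400\right)\right) - 8956 = \left(2368 + 7912\right) - 8956 = 10280 - 8956 = 1324$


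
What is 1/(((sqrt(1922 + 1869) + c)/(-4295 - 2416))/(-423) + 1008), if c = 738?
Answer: 8122988838768786/8187974861239188853 - 2838753*sqrt(3791)/8187974861239188853 ≈ 0.00099206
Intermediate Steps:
1/(((sqrt(1922 + 1869) + c)/(-4295 - 2416))/(-423) + 1008) = 1/(((sqrt(1922 + 1869) + 738)/(-4295 - 2416))/(-423) + 1008) = 1/(((sqrt(3791) + 738)/(-6711))*(-1/423) + 1008) = 1/(((738 + sqrt(3791))*(-1/6711))*(-1/423) + 1008) = 1/((-246/2237 - sqrt(3791)/6711)*(-1/423) + 1008) = 1/((82/315417 + sqrt(3791)/2838753) + 1008) = 1/(317940418/315417 + sqrt(3791)/2838753)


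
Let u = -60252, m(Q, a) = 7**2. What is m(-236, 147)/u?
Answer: -49/60252 ≈ -0.00081325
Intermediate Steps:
m(Q, a) = 49
m(-236, 147)/u = 49/(-60252) = 49*(-1/60252) = -49/60252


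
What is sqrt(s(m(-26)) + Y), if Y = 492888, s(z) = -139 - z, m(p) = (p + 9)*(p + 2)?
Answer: sqrt(492341) ≈ 701.67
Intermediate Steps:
m(p) = (2 + p)*(9 + p) (m(p) = (9 + p)*(2 + p) = (2 + p)*(9 + p))
sqrt(s(m(-26)) + Y) = sqrt((-139 - (18 + (-26)**2 + 11*(-26))) + 492888) = sqrt((-139 - (18 + 676 - 286)) + 492888) = sqrt((-139 - 1*408) + 492888) = sqrt((-139 - 408) + 492888) = sqrt(-547 + 492888) = sqrt(492341)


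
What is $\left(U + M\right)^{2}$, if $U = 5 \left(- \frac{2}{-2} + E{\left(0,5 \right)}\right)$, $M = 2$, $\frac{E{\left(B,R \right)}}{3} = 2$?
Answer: $1369$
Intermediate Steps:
$E{\left(B,R \right)} = 6$ ($E{\left(B,R \right)} = 3 \cdot 2 = 6$)
$U = 35$ ($U = 5 \left(- \frac{2}{-2} + 6\right) = 5 \left(\left(-2\right) \left(- \frac{1}{2}\right) + 6\right) = 5 \left(1 + 6\right) = 5 \cdot 7 = 35$)
$\left(U + M\right)^{2} = \left(35 + 2\right)^{2} = 37^{2} = 1369$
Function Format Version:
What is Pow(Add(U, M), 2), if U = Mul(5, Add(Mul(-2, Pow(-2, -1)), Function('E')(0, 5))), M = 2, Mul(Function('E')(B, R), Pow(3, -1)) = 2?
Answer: 1369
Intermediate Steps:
Function('E')(B, R) = 6 (Function('E')(B, R) = Mul(3, 2) = 6)
U = 35 (U = Mul(5, Add(Mul(-2, Pow(-2, -1)), 6)) = Mul(5, Add(Mul(-2, Rational(-1, 2)), 6)) = Mul(5, Add(1, 6)) = Mul(5, 7) = 35)
Pow(Add(U, M), 2) = Pow(Add(35, 2), 2) = Pow(37, 2) = 1369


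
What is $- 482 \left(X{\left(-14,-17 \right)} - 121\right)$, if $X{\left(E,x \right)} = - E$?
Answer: $51574$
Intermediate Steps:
$- 482 \left(X{\left(-14,-17 \right)} - 121\right) = - 482 \left(\left(-1\right) \left(-14\right) - 121\right) = - 482 \left(14 - 121\right) = \left(-482\right) \left(-107\right) = 51574$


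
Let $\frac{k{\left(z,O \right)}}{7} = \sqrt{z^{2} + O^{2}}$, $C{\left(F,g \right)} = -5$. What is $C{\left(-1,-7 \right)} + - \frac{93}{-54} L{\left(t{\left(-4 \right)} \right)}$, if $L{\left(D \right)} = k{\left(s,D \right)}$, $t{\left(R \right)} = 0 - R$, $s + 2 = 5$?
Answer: $\frac{995}{18} \approx 55.278$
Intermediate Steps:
$s = 3$ ($s = -2 + 5 = 3$)
$t{\left(R \right)} = - R$
$k{\left(z,O \right)} = 7 \sqrt{O^{2} + z^{2}}$ ($k{\left(z,O \right)} = 7 \sqrt{z^{2} + O^{2}} = 7 \sqrt{O^{2} + z^{2}}$)
$L{\left(D \right)} = 7 \sqrt{9 + D^{2}}$ ($L{\left(D \right)} = 7 \sqrt{D^{2} + 3^{2}} = 7 \sqrt{D^{2} + 9} = 7 \sqrt{9 + D^{2}}$)
$C{\left(-1,-7 \right)} + - \frac{93}{-54} L{\left(t{\left(-4 \right)} \right)} = -5 + - \frac{93}{-54} \cdot 7 \sqrt{9 + \left(\left(-1\right) \left(-4\right)\right)^{2}} = -5 + \left(-93\right) \left(- \frac{1}{54}\right) 7 \sqrt{9 + 4^{2}} = -5 + \frac{31 \cdot 7 \sqrt{9 + 16}}{18} = -5 + \frac{31 \cdot 7 \sqrt{25}}{18} = -5 + \frac{31 \cdot 7 \cdot 5}{18} = -5 + \frac{31}{18} \cdot 35 = -5 + \frac{1085}{18} = \frac{995}{18}$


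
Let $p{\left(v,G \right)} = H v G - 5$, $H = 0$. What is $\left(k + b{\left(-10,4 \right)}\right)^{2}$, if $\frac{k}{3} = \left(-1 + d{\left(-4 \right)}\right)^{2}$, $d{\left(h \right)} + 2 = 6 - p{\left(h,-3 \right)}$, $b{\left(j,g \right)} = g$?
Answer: $38416$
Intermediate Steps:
$p{\left(v,G \right)} = -5$ ($p{\left(v,G \right)} = 0 v G - 5 = 0 G - 5 = 0 - 5 = -5$)
$d{\left(h \right)} = 9$ ($d{\left(h \right)} = -2 + \left(6 - -5\right) = -2 + \left(6 + 5\right) = -2 + 11 = 9$)
$k = 192$ ($k = 3 \left(-1 + 9\right)^{2} = 3 \cdot 8^{2} = 3 \cdot 64 = 192$)
$\left(k + b{\left(-10,4 \right)}\right)^{2} = \left(192 + 4\right)^{2} = 196^{2} = 38416$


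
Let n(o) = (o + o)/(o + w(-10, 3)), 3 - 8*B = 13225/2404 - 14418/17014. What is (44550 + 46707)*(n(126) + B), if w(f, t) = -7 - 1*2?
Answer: 377922382033449/2126886112 ≈ 1.7769e+5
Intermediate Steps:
w(f, t) = -9 (w(f, t) = -7 - 2 = -9)
B = -33822155/163606624 (B = 3/8 - (13225/2404 - 14418/17014)/8 = 3/8 - (13225*(1/2404) - 14418*1/17014)/8 = 3/8 - (13225/2404 - 7209/8507)/8 = 3/8 - ⅛*95174639/20450828 = 3/8 - 95174639/163606624 = -33822155/163606624 ≈ -0.20673)
n(o) = 2*o/(-9 + o) (n(o) = (o + o)/(o - 9) = (2*o)/(-9 + o) = 2*o/(-9 + o))
(44550 + 46707)*(n(126) + B) = (44550 + 46707)*(2*126/(-9 + 126) - 33822155/163606624) = 91257*(2*126/117 - 33822155/163606624) = 91257*(2*126*(1/117) - 33822155/163606624) = 91257*(28/13 - 33822155/163606624) = 91257*(4141297457/2126886112) = 377922382033449/2126886112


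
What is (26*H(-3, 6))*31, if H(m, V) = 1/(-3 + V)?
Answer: 806/3 ≈ 268.67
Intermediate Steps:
(26*H(-3, 6))*31 = (26/(-3 + 6))*31 = (26/3)*31 = 806/3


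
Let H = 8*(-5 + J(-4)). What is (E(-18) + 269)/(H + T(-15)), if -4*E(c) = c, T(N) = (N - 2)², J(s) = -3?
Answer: 547/450 ≈ 1.2156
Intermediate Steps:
T(N) = (-2 + N)²
E(c) = -c/4
H = -64 (H = 8*(-5 - 3) = 8*(-8) = -64)
(E(-18) + 269)/(H + T(-15)) = (-¼*(-18) + 269)/(-64 + (-2 - 15)²) = (9/2 + 269)/(-64 + (-17)²) = 547/(2*(-64 + 289)) = (547/2)/225 = (547/2)*(1/225) = 547/450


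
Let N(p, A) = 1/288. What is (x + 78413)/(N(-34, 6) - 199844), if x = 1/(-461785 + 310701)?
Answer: -852980377752/2173912586741 ≈ -0.39237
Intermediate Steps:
N(p, A) = 1/288
x = -1/151084 (x = 1/(-151084) = -1/151084 ≈ -6.6188e-6)
(x + 78413)/(N(-34, 6) - 199844) = (-1/151084 + 78413)/(1/288 - 199844) = 11846949691/(151084*(-57555071/288)) = (11846949691/151084)*(-288/57555071) = -852980377752/2173912586741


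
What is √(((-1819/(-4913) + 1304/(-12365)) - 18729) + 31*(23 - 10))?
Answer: I*√809743538999515/210205 ≈ 135.37*I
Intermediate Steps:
√(((-1819/(-4913) + 1304/(-12365)) - 18729) + 31*(23 - 10)) = √(((-1819*(-1/4913) + 1304*(-1/12365)) - 18729) + 31*13) = √(((107/289 - 1304/12365) - 18729) + 403) = √((946199/3573485 - 18729) + 403) = √(-66926854366/3573485 + 403) = √(-65486739911/3573485) = I*√809743538999515/210205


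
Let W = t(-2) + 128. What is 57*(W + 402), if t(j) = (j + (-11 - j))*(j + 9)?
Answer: 25821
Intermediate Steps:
t(j) = -99 - 11*j (t(j) = -11*(9 + j) = -99 - 11*j)
W = 51 (W = (-99 - 11*(-2)) + 128 = (-99 + 22) + 128 = -77 + 128 = 51)
57*(W + 402) = 57*(51 + 402) = 57*453 = 25821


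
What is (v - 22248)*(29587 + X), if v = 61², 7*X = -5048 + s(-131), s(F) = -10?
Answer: -3743398877/7 ≈ -5.3477e+8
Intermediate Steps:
X = -5058/7 (X = (-5048 - 10)/7 = (⅐)*(-5058) = -5058/7 ≈ -722.57)
v = 3721
(v - 22248)*(29587 + X) = (3721 - 22248)*(29587 - 5058/7) = -18527*202051/7 = -3743398877/7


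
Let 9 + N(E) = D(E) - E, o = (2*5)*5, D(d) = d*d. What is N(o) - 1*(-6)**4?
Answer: 1145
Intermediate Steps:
D(d) = d**2
o = 50 (o = 10*5 = 50)
N(E) = -9 + E**2 - E (N(E) = -9 + (E**2 - E) = -9 + E**2 - E)
N(o) - 1*(-6)**4 = (-9 + 50**2 - 1*50) - 1*(-6)**4 = (-9 + 2500 - 50) - 1*1296 = 2441 - 1296 = 1145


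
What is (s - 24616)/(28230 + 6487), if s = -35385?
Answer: -60001/34717 ≈ -1.7283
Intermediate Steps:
(s - 24616)/(28230 + 6487) = (-35385 - 24616)/(28230 + 6487) = -60001/34717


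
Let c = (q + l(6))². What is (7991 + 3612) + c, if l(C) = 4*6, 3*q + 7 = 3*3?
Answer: 109903/9 ≈ 12211.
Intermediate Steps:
q = ⅔ (q = -7/3 + (3*3)/3 = -7/3 + (⅓)*9 = -7/3 + 3 = ⅔ ≈ 0.66667)
l(C) = 24
c = 5476/9 (c = (⅔ + 24)² = (74/3)² = 5476/9 ≈ 608.44)
(7991 + 3612) + c = (7991 + 3612) + 5476/9 = 11603 + 5476/9 = 109903/9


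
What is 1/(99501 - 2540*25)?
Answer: 1/36001 ≈ 2.7777e-5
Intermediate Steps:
1/(99501 - 2540*25) = 1/(99501 - 63500) = 1/36001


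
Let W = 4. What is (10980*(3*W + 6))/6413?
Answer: 197640/6413 ≈ 30.819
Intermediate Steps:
(10980*(3*W + 6))/6413 = (10980*(3*4 + 6))/6413 = (10980*(12 + 6))*(1/6413) = (10980*18)*(1/6413) = 197640*(1/6413) = 197640/6413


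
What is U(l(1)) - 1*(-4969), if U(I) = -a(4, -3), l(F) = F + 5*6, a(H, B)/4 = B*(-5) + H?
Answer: 4893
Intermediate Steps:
a(H, B) = -20*B + 4*H (a(H, B) = 4*(B*(-5) + H) = 4*(-5*B + H) = 4*(H - 5*B) = -20*B + 4*H)
l(F) = 30 + F (l(F) = F + 30 = 30 + F)
U(I) = -76 (U(I) = -(-20*(-3) + 4*4) = -(60 + 16) = -1*76 = -76)
U(l(1)) - 1*(-4969) = -76 - 1*(-4969) = -76 + 4969 = 4893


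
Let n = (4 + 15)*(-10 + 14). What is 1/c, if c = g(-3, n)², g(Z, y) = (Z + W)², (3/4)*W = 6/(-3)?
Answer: 81/83521 ≈ 0.00096982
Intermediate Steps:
W = -8/3 (W = 4*(6/(-3))/3 = 4*(6*(-⅓))/3 = (4/3)*(-2) = -8/3 ≈ -2.6667)
n = 76 (n = 19*4 = 76)
g(Z, y) = (-8/3 + Z)² (g(Z, y) = (Z - 8/3)² = (-8/3 + Z)²)
c = 83521/81 (c = ((-8 + 3*(-3))²/9)² = ((-8 - 9)²/9)² = ((⅑)*(-17)²)² = ((⅑)*289)² = (289/9)² = 83521/81 ≈ 1031.1)
1/c = 1/(83521/81) = 81/83521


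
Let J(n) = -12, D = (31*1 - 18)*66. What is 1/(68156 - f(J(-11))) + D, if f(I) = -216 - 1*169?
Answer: 58808179/68541 ≈ 858.00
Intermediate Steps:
D = 858 (D = (31 - 18)*66 = 13*66 = 858)
f(I) = -385 (f(I) = -216 - 169 = -385)
1/(68156 - f(J(-11))) + D = 1/(68156 - 1*(-385)) + 858 = 1/(68156 + 385) + 858 = 1/68541 + 858 = 58808179/68541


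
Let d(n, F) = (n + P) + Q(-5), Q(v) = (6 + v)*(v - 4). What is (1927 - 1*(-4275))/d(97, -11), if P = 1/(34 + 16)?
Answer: 310100/4401 ≈ 70.461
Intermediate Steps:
Q(v) = (-4 + v)*(6 + v) (Q(v) = (6 + v)*(-4 + v) = (-4 + v)*(6 + v))
P = 1/50 ≈ 0.020000
d(n, F) = -449/50 + n (d(n, F) = (n + 1/50) + (-24 + (-5)² + 2*(-5)) = (1/50 + n) + (-24 + 25 - 10) = (1/50 + n) - 9 = -449/50 + n)
(1927 - 1*(-4275))/d(97, -11) = (1927 - 1*(-4275))/(-449/50 + 97) = (1927 + 4275)/(4401/50) = 6202*(50/4401) = 310100/4401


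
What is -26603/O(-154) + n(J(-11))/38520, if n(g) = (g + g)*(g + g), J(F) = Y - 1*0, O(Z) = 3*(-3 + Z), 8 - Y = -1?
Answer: 28469449/503970 ≈ 56.490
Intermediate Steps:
Y = 9 (Y = 8 - 1*(-1) = 8 + 1 = 9)
O(Z) = -9 + 3*Z
J(F) = 9 (J(F) = 9 - 1*0 = 9 + 0 = 9)
n(g) = 4*g² (n(g) = (2*g)*(2*g) = 4*g²)
-26603/O(-154) + n(J(-11))/38520 = -26603/(-9 + 3*(-154)) + (4*9²)/38520 = -26603/(-9 - 462) + (4*81)*(1/38520) = -26603/(-471) + 324*(1/38520) = -26603*(-1/471) + 9/1070 = 26603/471 + 9/1070 = 28469449/503970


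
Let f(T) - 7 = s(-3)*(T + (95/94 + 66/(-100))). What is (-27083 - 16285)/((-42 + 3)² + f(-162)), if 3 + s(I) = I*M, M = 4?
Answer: -5095740/464447 ≈ -10.972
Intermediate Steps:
s(I) = -3 + 4*I (s(I) = -3 + I*4 = -3 + 4*I)
f(T) = 409/235 - 15*T (f(T) = 7 + (-3 + 4*(-3))*(T + (95/94 + 66/(-100))) = 7 + (-3 - 12)*(T + (95*(1/94) + 66*(-1/100))) = 7 - 15*(T + (95/94 - 33/50)) = 7 - 15*(T + 412/1175) = 7 - 15*(412/1175 + T) = 7 + (-1236/235 - 15*T) = 409/235 - 15*T)
(-27083 - 16285)/((-42 + 3)² + f(-162)) = (-27083 - 16285)/((-42 + 3)² + (409/235 - 15*(-162))) = -43368/((-39)² + (409/235 + 2430)) = -43368/(1521 + 571459/235) = -43368/928894/235 = -43368*235/928894 = -5095740/464447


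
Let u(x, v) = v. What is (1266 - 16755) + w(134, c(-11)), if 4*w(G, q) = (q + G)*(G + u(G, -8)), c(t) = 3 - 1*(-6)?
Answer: -21969/2 ≈ -10985.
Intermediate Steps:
c(t) = 9 (c(t) = 3 + 6 = 9)
w(G, q) = (-8 + G)*(G + q)/4 (w(G, q) = ((q + G)*(G - 8))/4 = ((G + q)*(-8 + G))/4 = ((-8 + G)*(G + q))/4 = (-8 + G)*(G + q)/4)
(1266 - 16755) + w(134, c(-11)) = (1266 - 16755) + (-2*134 - 2*9 + (¼)*134² + (¼)*134*9) = -15489 + (-268 - 18 + (¼)*17956 + 603/2) = -15489 + (-268 - 18 + 4489 + 603/2) = -15489 + 9009/2 = -21969/2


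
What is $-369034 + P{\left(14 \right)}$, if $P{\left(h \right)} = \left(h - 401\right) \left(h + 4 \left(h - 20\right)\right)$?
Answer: $-365164$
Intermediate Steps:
$P{\left(h \right)} = \left(-401 + h\right) \left(-80 + 5 h\right)$ ($P{\left(h \right)} = \left(-401 + h\right) \left(h + 4 \left(h - 20\right)\right) = \left(-401 + h\right) \left(h + 4 \left(-20 + h\right)\right) = \left(-401 + h\right) \left(h + \left(-80 + 4 h\right)\right) = \left(-401 + h\right) \left(-80 + 5 h\right)$)
$-369034 + P{\left(14 \right)} = -369034 + \left(32080 - 29190 + 5 \cdot 14^{2}\right) = -369034 + \left(32080 - 29190 + 5 \cdot 196\right) = -369034 + \left(32080 - 29190 + 980\right) = -369034 + 3870 = -365164$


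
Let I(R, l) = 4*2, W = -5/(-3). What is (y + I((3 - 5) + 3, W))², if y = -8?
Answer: 0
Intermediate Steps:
W = 5/3 (W = -5*(-⅓) = 5/3 ≈ 1.6667)
I(R, l) = 8
(y + I((3 - 5) + 3, W))² = (-8 + 8)² = 0² = 0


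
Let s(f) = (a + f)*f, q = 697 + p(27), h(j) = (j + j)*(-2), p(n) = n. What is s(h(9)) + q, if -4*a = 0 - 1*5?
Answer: 1975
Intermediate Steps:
a = 5/4 (a = -(0 - 1*5)/4 = -(0 - 5)/4 = -¼*(-5) = 5/4 ≈ 1.2500)
h(j) = -4*j (h(j) = (2*j)*(-2) = -4*j)
q = 724 (q = 697 + 27 = 724)
s(f) = f*(5/4 + f) (s(f) = (5/4 + f)*f = f*(5/4 + f))
s(h(9)) + q = (-4*9)*(5 + 4*(-4*9))/4 + 724 = (¼)*(-36)*(5 + 4*(-36)) + 724 = (¼)*(-36)*(5 - 144) + 724 = (¼)*(-36)*(-139) + 724 = 1251 + 724 = 1975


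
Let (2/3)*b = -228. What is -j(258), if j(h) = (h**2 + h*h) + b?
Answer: -132786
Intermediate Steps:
b = -342 (b = (3/2)*(-228) = -342)
j(h) = -342 + 2*h**2 (j(h) = (h**2 + h*h) - 342 = (h**2 + h**2) - 342 = 2*h**2 - 342 = -342 + 2*h**2)
-j(258) = -(-342 + 2*258**2) = -(-342 + 2*66564) = -(-342 + 133128) = -1*132786 = -132786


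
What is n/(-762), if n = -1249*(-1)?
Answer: -1249/762 ≈ -1.6391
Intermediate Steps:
n = 1249
n/(-762) = 1249/(-762) = 1249*(-1/762) = -1249/762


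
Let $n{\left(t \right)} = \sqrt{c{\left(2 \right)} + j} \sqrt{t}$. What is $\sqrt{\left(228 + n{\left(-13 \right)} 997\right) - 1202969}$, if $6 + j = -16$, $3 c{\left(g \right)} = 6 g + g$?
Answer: $\frac{\sqrt{-10824669 - 77766 \sqrt{3}}}{3} \approx 1103.5 i$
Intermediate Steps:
$c{\left(g \right)} = \frac{7 g}{3}$ ($c{\left(g \right)} = \frac{6 g + g}{3} = \frac{7 g}{3}$)
$j = -22$ ($j = -6 - 16 = -22$)
$n{\left(t \right)} = \frac{2 i \sqrt{39} \sqrt{t}}{3}$ ($n{\left(t \right)} = \sqrt{\frac{7}{3} \cdot 2 - 22} \sqrt{t} = \sqrt{\frac{14}{3} - 22} \sqrt{t} = \sqrt{- \frac{52}{3}} \sqrt{t} = \frac{2 i \sqrt{39}}{3} \sqrt{t} = \frac{2 i \sqrt{39} \sqrt{t}}{3}$)
$\sqrt{\left(228 + n{\left(-13 \right)} 997\right) - 1202969} = \sqrt{\left(228 + \frac{2 i \sqrt{39} \sqrt{-13}}{3} \cdot 997\right) - 1202969} = \sqrt{\left(228 + \frac{2 i \sqrt{39} i \sqrt{13}}{3} \cdot 997\right) - 1202969} = \sqrt{\left(228 + - \frac{26 \sqrt{3}}{3} \cdot 997\right) - 1202969} = \sqrt{\left(228 - \frac{25922 \sqrt{3}}{3}\right) - 1202969} = \sqrt{-1202741 - \frac{25922 \sqrt{3}}{3}}$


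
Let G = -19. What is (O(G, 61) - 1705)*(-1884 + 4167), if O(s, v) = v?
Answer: -3753252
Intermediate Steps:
(O(G, 61) - 1705)*(-1884 + 4167) = (61 - 1705)*(-1884 + 4167) = -1644*2283 = -3753252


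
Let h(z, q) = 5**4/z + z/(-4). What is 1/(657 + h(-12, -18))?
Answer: 12/7295 ≈ 0.0016450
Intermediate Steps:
h(z, q) = 625/z - z/4 (h(z, q) = 625/z + z*(-1/4) = 625/z - z/4)
1/(657 + h(-12, -18)) = 1/(657 + (625/(-12) - 1/4*(-12))) = 1/(657 + (625*(-1/12) + 3)) = 1/(657 + (-625/12 + 3)) = 1/(657 - 589/12) = 1/(7295/12) = 12/7295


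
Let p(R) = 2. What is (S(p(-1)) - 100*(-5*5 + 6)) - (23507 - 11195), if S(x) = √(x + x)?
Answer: -10410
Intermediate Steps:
S(x) = √2*√x (S(x) = √(2*x) = √2*√x)
(S(p(-1)) - 100*(-5*5 + 6)) - (23507 - 11195) = (√2*√2 - 100*(-5*5 + 6)) - (23507 - 11195) = (2 - 100*(-25 + 6)) - 1*12312 = (2 - 100*(-19)) - 12312 = (2 + 1900) - 12312 = 1902 - 12312 = -10410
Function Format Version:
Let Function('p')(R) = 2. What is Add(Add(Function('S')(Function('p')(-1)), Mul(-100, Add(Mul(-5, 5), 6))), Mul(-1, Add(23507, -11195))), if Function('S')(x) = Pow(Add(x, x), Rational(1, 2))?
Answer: -10410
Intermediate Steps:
Function('S')(x) = Mul(Pow(2, Rational(1, 2)), Pow(x, Rational(1, 2))) (Function('S')(x) = Pow(Mul(2, x), Rational(1, 2)) = Mul(Pow(2, Rational(1, 2)), Pow(x, Rational(1, 2))))
Add(Add(Function('S')(Function('p')(-1)), Mul(-100, Add(Mul(-5, 5), 6))), Mul(-1, Add(23507, -11195))) = Add(Add(Mul(Pow(2, Rational(1, 2)), Pow(2, Rational(1, 2))), Mul(-100, Add(Mul(-5, 5), 6))), Mul(-1, Add(23507, -11195))) = Add(Add(2, Mul(-100, Add(-25, 6))), Mul(-1, 12312)) = Add(Add(2, Mul(-100, -19)), -12312) = Add(Add(2, 1900), -12312) = Add(1902, -12312) = -10410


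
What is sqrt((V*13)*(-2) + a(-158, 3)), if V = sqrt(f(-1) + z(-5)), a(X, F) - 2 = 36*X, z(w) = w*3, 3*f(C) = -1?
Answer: sqrt(-51174 - 78*I*sqrt(138))/3 ≈ 0.67506 - 75.409*I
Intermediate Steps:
f(C) = -1/3 (f(C) = (1/3)*(-1) = -1/3)
z(w) = 3*w
a(X, F) = 2 + 36*X
V = I*sqrt(138)/3 (V = sqrt(-1/3 + 3*(-5)) = sqrt(-1/3 - 15) = sqrt(-46/3) = I*sqrt(138)/3 ≈ 3.9158*I)
sqrt((V*13)*(-2) + a(-158, 3)) = sqrt(((I*sqrt(138)/3)*13)*(-2) + (2 + 36*(-158))) = sqrt((13*I*sqrt(138)/3)*(-2) + (2 - 5688)) = sqrt(-26*I*sqrt(138)/3 - 5686) = sqrt(-5686 - 26*I*sqrt(138)/3)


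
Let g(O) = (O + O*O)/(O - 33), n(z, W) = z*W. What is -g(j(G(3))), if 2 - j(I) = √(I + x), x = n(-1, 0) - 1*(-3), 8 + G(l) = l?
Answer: (-5*√2 - 4*I)/(√2 - 31*I) ≈ 0.11838 - 0.2335*I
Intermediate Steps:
G(l) = -8 + l
n(z, W) = W*z
x = 3 (x = 0*(-1) - 1*(-3) = 0 + 3 = 3)
j(I) = 2 - √(3 + I) (j(I) = 2 - √(I + 3) = 2 - √(3 + I))
g(O) = (O + O²)/(-33 + O)
-g(j(G(3))) = -(2 - √(3 + (-8 + 3)))*(1 + (2 - √(3 + (-8 + 3))))/(-33 + (2 - √(3 + (-8 + 3)))) = -(2 - √(3 - 5))*(1 + (2 - √(3 - 5)))/(-33 + (2 - √(3 - 5))) = -(2 - √(-2))*(1 + (2 - √(-2)))/(-33 + (2 - √(-2))) = -(2 - I*√2)*(1 + (2 - I*√2))/(-33 + (2 - I*√2)) = -(2 - I*√2)*(3 - I*√2)/(-31 - I*√2)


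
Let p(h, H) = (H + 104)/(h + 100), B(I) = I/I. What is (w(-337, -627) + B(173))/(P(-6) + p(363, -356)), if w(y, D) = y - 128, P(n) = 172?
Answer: -26854/9923 ≈ -2.7062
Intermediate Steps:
B(I) = 1
p(h, H) = (104 + H)/(100 + h)
w(y, D) = -128 + y
(w(-337, -627) + B(173))/(P(-6) + p(363, -356)) = ((-128 - 337) + 1)/(172 + (104 - 356)/(100 + 363)) = (-465 + 1)/(172 - 252/463) = -464/(172 + (1/463)*(-252)) = -464/(172 - 252/463) = -464/79384/463 = -464*463/79384 = -26854/9923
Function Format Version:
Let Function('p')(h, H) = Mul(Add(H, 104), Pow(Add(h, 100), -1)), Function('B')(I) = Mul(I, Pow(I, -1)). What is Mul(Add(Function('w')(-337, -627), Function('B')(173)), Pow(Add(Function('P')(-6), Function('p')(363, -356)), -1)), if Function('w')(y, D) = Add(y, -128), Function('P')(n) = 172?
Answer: Rational(-26854, 9923) ≈ -2.7062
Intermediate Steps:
Function('B')(I) = 1
Function('p')(h, H) = Mul(Pow(Add(100, h), -1), Add(104, H)) (Function('p')(h, H) = Mul(Add(104, H), Pow(Add(100, h), -1)) = Mul(Pow(Add(100, h), -1), Add(104, H)))
Function('w')(y, D) = Add(-128, y)
Mul(Add(Function('w')(-337, -627), Function('B')(173)), Pow(Add(Function('P')(-6), Function('p')(363, -356)), -1)) = Mul(Add(Add(-128, -337), 1), Pow(Add(172, Mul(Pow(Add(100, 363), -1), Add(104, -356))), -1)) = Mul(Add(-465, 1), Pow(Add(172, Mul(Pow(463, -1), -252)), -1)) = Mul(-464, Pow(Add(172, Mul(Rational(1, 463), -252)), -1)) = Mul(-464, Pow(Add(172, Rational(-252, 463)), -1)) = Mul(-464, Pow(Rational(79384, 463), -1)) = Mul(-464, Rational(463, 79384)) = Rational(-26854, 9923)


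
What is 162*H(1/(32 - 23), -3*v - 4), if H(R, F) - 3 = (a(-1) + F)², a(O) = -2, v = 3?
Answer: 36936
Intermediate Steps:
H(R, F) = 3 + (-2 + F)²
162*H(1/(32 - 23), -3*v - 4) = 162*(3 + (-2 + (-3*3 - 4))²) = 162*(3 + (-2 + (-9 - 4))²) = 162*(3 + (-2 - 13)²) = 162*(3 + (-15)²) = 162*(3 + 225) = 162*228 = 36936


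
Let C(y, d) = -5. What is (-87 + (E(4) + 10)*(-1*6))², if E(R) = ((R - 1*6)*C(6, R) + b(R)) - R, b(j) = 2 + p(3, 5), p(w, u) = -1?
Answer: 35721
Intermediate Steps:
b(j) = 1 (b(j) = 2 - 1 = 1)
E(R) = 31 - 6*R (E(R) = ((R - 1*6)*(-5) + 1) - R = ((R - 6)*(-5) + 1) - R = ((-6 + R)*(-5) + 1) - R = ((30 - 5*R) + 1) - R = (31 - 5*R) - R = 31 - 6*R)
(-87 + (E(4) + 10)*(-1*6))² = (-87 + ((31 - 6*4) + 10)*(-1*6))² = (-87 + ((31 - 24) + 10)*(-6))² = (-87 + (7 + 10)*(-6))² = (-87 + 17*(-6))² = (-87 - 102)² = (-189)² = 35721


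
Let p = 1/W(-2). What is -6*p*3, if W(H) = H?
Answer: 9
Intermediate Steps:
p = -½ (p = 1/(-2) = -½ ≈ -0.50000)
-6*p*3 = -6*(-½)*3 = 3*3 = 9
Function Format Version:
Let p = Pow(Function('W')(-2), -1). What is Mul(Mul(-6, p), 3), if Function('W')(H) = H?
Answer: 9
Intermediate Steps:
p = Rational(-1, 2) (p = Pow(-2, -1) = Rational(-1, 2) ≈ -0.50000)
Mul(Mul(-6, p), 3) = Mul(Mul(-6, Rational(-1, 2)), 3) = Mul(3, 3) = 9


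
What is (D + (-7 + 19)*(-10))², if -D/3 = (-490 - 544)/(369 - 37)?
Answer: 337420161/27556 ≈ 12245.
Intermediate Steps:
D = 1551/166 (D = -3*(-490 - 544)/(369 - 37) = -(-3102)/332 = -3*(-517/166) = 1551/166 ≈ 9.3434)
(D + (-7 + 19)*(-10))² = (1551/166 + (-7 + 19)*(-10))² = (1551/166 + 12*(-10))² = (1551/166 - 120)² = (-18369/166)² = 337420161/27556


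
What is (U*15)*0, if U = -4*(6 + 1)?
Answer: 0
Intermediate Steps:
U = -28 (U = -4*7 = -28)
(U*15)*0 = -28*15*0 = -420*0 = 0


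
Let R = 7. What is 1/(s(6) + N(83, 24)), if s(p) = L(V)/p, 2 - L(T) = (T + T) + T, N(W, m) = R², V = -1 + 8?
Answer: 6/275 ≈ 0.021818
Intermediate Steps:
V = 7
N(W, m) = 49 (N(W, m) = 7² = 49)
L(T) = 2 - 3*T (L(T) = 2 - ((T + T) + T) = 2 - (2*T + T) = 2 - 3*T)
s(p) = -19/p (s(p) = (2 - 3*7)/p = (2 - 21)/p = -19/p)
1/(s(6) + N(83, 24)) = 1/(-19/6 + 49) = 1/(275/6) = 6/275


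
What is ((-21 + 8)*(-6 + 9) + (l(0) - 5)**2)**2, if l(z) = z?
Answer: 196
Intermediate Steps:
((-21 + 8)*(-6 + 9) + (l(0) - 5)**2)**2 = ((-21 + 8)*(-6 + 9) + (0 - 5)**2)**2 = (-13*3 + (-5)**2)**2 = (-39 + 25)**2 = (-14)**2 = 196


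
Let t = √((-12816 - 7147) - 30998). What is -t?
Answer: -I*√50961 ≈ -225.75*I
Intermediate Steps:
t = I*√50961 (t = √(-19963 - 30998) = √(-50961) = I*√50961 ≈ 225.75*I)
-t = -I*√50961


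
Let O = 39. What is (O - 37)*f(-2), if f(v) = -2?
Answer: -4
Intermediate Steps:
(O - 37)*f(-2) = (39 - 37)*(-2) = 2*(-2) = -4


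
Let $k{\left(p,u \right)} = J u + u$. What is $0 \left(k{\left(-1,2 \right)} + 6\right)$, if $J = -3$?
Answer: $0$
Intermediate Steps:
$k{\left(p,u \right)} = - 2 u$ ($k{\left(p,u \right)} = - 3 u + u = - 2 u$)
$0 \left(k{\left(-1,2 \right)} + 6\right) = 0 \left(\left(-2\right) 2 + 6\right) = 0 \left(-4 + 6\right) = 0 \cdot 2 = 0$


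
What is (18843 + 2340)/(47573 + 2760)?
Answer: 21183/50333 ≈ 0.42086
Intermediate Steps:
(18843 + 2340)/(47573 + 2760) = 21183/50333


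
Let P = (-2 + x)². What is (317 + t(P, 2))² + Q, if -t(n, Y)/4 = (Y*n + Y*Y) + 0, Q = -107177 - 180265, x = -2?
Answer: -257513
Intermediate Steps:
P = 16 (P = (-2 - 2)² = (-4)² = 16)
Q = -287442
t(n, Y) = -4*Y² - 4*Y*n (t(n, Y) = -4*((Y*n + Y*Y) + 0) = -4*((Y*n + Y²) + 0) = -4*((Y² + Y*n) + 0) = -4*(Y² + Y*n) = -4*Y² - 4*Y*n)
(317 + t(P, 2))² + Q = (317 - 4*2*(2 + 16))² - 287442 = (317 - 4*2*18)² - 287442 = (317 - 144)² - 287442 = 173² - 287442 = 29929 - 287442 = -257513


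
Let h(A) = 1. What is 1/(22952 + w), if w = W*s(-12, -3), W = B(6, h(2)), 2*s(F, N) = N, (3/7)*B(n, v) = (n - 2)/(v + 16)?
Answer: 17/390170 ≈ 4.3571e-5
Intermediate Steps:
B(n, v) = 7*(-2 + n)/(3*(16 + v)) (B(n, v) = 7*((n - 2)/(v + 16))/3 = 7*((-2 + n)/(16 + v))/3 = 7*(-2 + n)/(3*(16 + v)))
s(F, N) = N/2
W = 28/51 (W = 7*(-2 + 6)/(3*(16 + 1)) = (7/3)*4/17 = (7/3)*(1/17)*4 = 28/51 ≈ 0.54902)
w = -14/17 (w = 28*((½)*(-3))/51 = (28/51)*(-3/2) = -14/17 ≈ -0.82353)
1/(22952 + w) = 1/(22952 - 14/17) = 1/(390170/17) = 17/390170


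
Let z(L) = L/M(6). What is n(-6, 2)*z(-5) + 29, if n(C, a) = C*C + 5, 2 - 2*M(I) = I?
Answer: 263/2 ≈ 131.50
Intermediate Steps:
M(I) = 1 - I/2
n(C, a) = 5 + C² (n(C, a) = C² + 5 = 5 + C²)
z(L) = -L/2 (z(L) = L/(1 - ½*6) = L/(1 - 3) = L/(-2) = L*(-½) = -L/2)
n(-6, 2)*z(-5) + 29 = (5 + (-6)²)*(-½*(-5)) + 29 = (5 + 36)*(5/2) + 29 = 41*(5/2) + 29 = 205/2 + 29 = 263/2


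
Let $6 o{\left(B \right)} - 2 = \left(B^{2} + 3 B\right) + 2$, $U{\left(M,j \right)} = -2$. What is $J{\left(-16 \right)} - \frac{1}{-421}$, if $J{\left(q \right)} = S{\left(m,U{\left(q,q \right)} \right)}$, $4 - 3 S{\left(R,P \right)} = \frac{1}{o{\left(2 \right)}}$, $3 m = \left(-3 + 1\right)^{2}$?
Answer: $\frac{10546}{8841} \approx 1.1929$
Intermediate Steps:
$o{\left(B \right)} = \frac{2}{3} + \frac{B}{2} + \frac{B^{2}}{6}$ ($o{\left(B \right)} = \frac{1}{3} + \frac{\left(B^{2} + 3 B\right) + 2}{6} = \frac{1}{3} + \frac{2 + B^{2} + 3 B}{6} = \frac{1}{3} + \left(\frac{1}{3} + \frac{B}{2} + \frac{B^{2}}{6}\right) = \frac{2}{3} + \frac{B}{2} + \frac{B^{2}}{6}$)
$m = \frac{4}{3}$ ($m = \frac{\left(-3 + 1\right)^{2}}{3} = \frac{\left(-2\right)^{2}}{3} = \frac{1}{3} \cdot 4 = \frac{4}{3} \approx 1.3333$)
$S{\left(R,P \right)} = \frac{25}{21}$ ($S{\left(R,P \right)} = \frac{4}{3} - \frac{1}{3 \left(\frac{2}{3} + \frac{1}{2} \cdot 2 + \frac{2^{2}}{6}\right)} = \frac{4}{3} - \frac{1}{3 \left(\frac{2}{3} + 1 + \frac{1}{6} \cdot 4\right)} = \frac{4}{3} - \frac{1}{3 \left(\frac{2}{3} + 1 + \frac{2}{3}\right)} = \frac{4}{3} - \frac{1}{3 \cdot \frac{7}{3}} = \frac{4}{3} - \frac{1}{7} = \frac{25}{21}$)
$J{\left(q \right)} = \frac{25}{21}$
$J{\left(-16 \right)} - \frac{1}{-421} = \frac{25}{21} - \frac{1}{-421} = \frac{25}{21} - - \frac{1}{421} = \frac{25}{21} + \frac{1}{421} = \frac{10546}{8841}$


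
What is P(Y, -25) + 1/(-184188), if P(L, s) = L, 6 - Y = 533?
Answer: -97067077/184188 ≈ -527.00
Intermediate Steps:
Y = -527 (Y = 6 - 1*533 = 6 - 533 = -527)
P(Y, -25) + 1/(-184188) = -527 + 1/(-184188) = -527 - 1/184188 = -97067077/184188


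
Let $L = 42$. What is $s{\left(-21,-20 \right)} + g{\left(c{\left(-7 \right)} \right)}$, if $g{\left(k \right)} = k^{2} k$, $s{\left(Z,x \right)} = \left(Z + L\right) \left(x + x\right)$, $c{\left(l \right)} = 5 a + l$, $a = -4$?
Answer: $-20523$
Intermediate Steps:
$c{\left(l \right)} = -20 + l$ ($c{\left(l \right)} = 5 \left(-4\right) + l = -20 + l$)
$s{\left(Z,x \right)} = 2 x \left(42 + Z\right)$ ($s{\left(Z,x \right)} = \left(Z + 42\right) \left(x + x\right) = \left(42 + Z\right) 2 x = 2 x \left(42 + Z\right)$)
$g{\left(k \right)} = k^{3}$
$s{\left(-21,-20 \right)} + g{\left(c{\left(-7 \right)} \right)} = 2 \left(-20\right) \left(42 - 21\right) + \left(-20 - 7\right)^{3} = 2 \left(-20\right) 21 + \left(-27\right)^{3} = -840 - 19683 = -20523$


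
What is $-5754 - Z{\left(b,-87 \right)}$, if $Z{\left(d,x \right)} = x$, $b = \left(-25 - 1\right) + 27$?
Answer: $-5667$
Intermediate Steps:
$b = 1$ ($b = -26 + 27 = 1$)
$-5754 - Z{\left(b,-87 \right)} = -5754 - -87 = -5754 + 87 = -5667$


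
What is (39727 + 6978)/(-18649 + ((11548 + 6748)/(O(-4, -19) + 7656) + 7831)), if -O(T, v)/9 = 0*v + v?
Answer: -73112007/16930838 ≈ -4.3183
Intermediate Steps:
O(T, v) = -9*v (O(T, v) = -9*(0*v + v) = -9*(0 + v) = -9*v)
(39727 + 6978)/(-18649 + ((11548 + 6748)/(O(-4, -19) + 7656) + 7831)) = (39727 + 6978)/(-18649 + ((11548 + 6748)/(-9*(-19) + 7656) + 7831)) = 46705/(-18649 + (18296/(171 + 7656) + 7831)) = 46705/(-18649 + (18296/7827 + 7831)) = 46705/(-18649 + 61311533/7827) = 46705/(-84654190/7827) = 46705*(-7827/84654190) = -73112007/16930838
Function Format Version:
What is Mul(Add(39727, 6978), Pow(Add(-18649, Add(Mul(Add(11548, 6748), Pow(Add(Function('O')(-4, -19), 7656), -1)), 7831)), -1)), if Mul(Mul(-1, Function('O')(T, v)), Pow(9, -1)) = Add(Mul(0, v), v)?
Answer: Rational(-73112007, 16930838) ≈ -4.3183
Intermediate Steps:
Function('O')(T, v) = Mul(-9, v) (Function('O')(T, v) = Mul(-9, Add(Mul(0, v), v)) = Mul(-9, Add(0, v)) = Mul(-9, v))
Mul(Add(39727, 6978), Pow(Add(-18649, Add(Mul(Add(11548, 6748), Pow(Add(Function('O')(-4, -19), 7656), -1)), 7831)), -1)) = Mul(Add(39727, 6978), Pow(Add(-18649, Add(Mul(Add(11548, 6748), Pow(Add(Mul(-9, -19), 7656), -1)), 7831)), -1)) = Mul(46705, Pow(Add(-18649, Add(Mul(18296, Pow(Add(171, 7656), -1)), 7831)), -1)) = Mul(46705, Pow(Add(-18649, Add(Mul(18296, Pow(7827, -1)), 7831)), -1)) = Mul(46705, Pow(Add(-18649, Add(Mul(18296, Rational(1, 7827)), 7831)), -1)) = Mul(46705, Pow(Add(-18649, Add(Rational(18296, 7827), 7831)), -1)) = Mul(46705, Pow(Add(-18649, Rational(61311533, 7827)), -1)) = Mul(46705, Pow(Rational(-84654190, 7827), -1)) = Mul(46705, Rational(-7827, 84654190)) = Rational(-73112007, 16930838)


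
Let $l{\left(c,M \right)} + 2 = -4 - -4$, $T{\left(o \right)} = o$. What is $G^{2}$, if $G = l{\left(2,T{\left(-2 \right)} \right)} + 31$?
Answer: $841$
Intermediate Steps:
$l{\left(c,M \right)} = -2$ ($l{\left(c,M \right)} = -2 - 0 = -2 + \left(-4 + 4\right) = -2 + 0 = -2$)
$G = 29$ ($G = -2 + 31 = 29$)
$G^{2} = 29^{2} = 841$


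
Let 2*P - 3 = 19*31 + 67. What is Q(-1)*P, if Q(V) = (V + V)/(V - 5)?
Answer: 659/6 ≈ 109.83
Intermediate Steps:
P = 659/2 (P = 3/2 + (19*31 + 67)/2 = 3/2 + (589 + 67)/2 = 3/2 + (1/2)*656 = 3/2 + 328 = 659/2 ≈ 329.50)
Q(V) = 2*V/(-5 + V) (Q(V) = (2*V)/(-5 + V) = 2*V/(-5 + V))
Q(-1)*P = (2*(-1)/(-5 - 1))*(659/2) = (2*(-1)/(-6))*(659/2) = (2*(-1)*(-1/6))*(659/2) = (1/3)*(659/2) = 659/6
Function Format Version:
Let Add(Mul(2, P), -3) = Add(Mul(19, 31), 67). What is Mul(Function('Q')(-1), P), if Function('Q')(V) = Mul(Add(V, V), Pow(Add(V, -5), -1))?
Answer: Rational(659, 6) ≈ 109.83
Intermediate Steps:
P = Rational(659, 2) (P = Add(Rational(3, 2), Mul(Rational(1, 2), Add(Mul(19, 31), 67))) = Add(Rational(3, 2), Mul(Rational(1, 2), Add(589, 67))) = Add(Rational(3, 2), Mul(Rational(1, 2), 656)) = Add(Rational(3, 2), 328) = Rational(659, 2) ≈ 329.50)
Function('Q')(V) = Mul(2, V, Pow(Add(-5, V), -1)) (Function('Q')(V) = Mul(Mul(2, V), Pow(Add(-5, V), -1)) = Mul(2, V, Pow(Add(-5, V), -1)))
Mul(Function('Q')(-1), P) = Mul(Mul(2, -1, Pow(Add(-5, -1), -1)), Rational(659, 2)) = Mul(Mul(2, -1, Pow(-6, -1)), Rational(659, 2)) = Mul(Mul(2, -1, Rational(-1, 6)), Rational(659, 2)) = Mul(Rational(1, 3), Rational(659, 2)) = Rational(659, 6)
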